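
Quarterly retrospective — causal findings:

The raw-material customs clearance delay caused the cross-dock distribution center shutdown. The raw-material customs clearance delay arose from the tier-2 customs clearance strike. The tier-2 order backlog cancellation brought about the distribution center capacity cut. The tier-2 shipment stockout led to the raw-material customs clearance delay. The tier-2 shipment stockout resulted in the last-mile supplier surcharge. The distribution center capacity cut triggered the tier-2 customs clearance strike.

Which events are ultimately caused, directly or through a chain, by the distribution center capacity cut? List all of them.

Direct effects: the tier-2 customs clearance strike.
2 steps out: the raw-material customs clearance delay.
3 steps out: the cross-dock distribution center shutdown.
Not reachable from it: the tier-2 shipment stockout, the tier-2 order backlog cancellation, the last-mile supplier surcharge.

the cross-dock distribution center shutdown, the raw-material customs clearance delay, the tier-2 customs clearance strike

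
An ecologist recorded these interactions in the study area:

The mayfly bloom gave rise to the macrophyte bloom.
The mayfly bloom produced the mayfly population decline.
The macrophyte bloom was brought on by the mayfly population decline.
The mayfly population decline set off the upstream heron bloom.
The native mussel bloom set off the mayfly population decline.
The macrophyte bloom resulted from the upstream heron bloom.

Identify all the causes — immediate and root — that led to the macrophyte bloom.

the mayfly bloom, the mayfly population decline, the native mussel bloom, the upstream heron bloom

Immediate causes of the macrophyte bloom: the mayfly bloom, the mayfly population decline, the upstream heron bloom.
Further upstream: the native mussel bloom.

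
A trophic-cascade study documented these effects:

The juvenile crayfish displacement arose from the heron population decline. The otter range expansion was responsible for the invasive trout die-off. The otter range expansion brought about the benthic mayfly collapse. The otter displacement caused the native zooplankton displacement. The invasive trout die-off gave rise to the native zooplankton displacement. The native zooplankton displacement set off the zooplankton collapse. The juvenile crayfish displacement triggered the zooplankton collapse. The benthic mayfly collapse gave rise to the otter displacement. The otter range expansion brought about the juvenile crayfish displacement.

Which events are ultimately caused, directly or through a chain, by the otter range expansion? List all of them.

the benthic mayfly collapse, the invasive trout die-off, the juvenile crayfish displacement, the native zooplankton displacement, the otter displacement, the zooplankton collapse

Direct effects: the juvenile crayfish displacement, the benthic mayfly collapse, the invasive trout die-off.
2 steps out: the otter displacement, the native zooplankton displacement, the zooplankton collapse.
Not reachable from it: the heron population decline.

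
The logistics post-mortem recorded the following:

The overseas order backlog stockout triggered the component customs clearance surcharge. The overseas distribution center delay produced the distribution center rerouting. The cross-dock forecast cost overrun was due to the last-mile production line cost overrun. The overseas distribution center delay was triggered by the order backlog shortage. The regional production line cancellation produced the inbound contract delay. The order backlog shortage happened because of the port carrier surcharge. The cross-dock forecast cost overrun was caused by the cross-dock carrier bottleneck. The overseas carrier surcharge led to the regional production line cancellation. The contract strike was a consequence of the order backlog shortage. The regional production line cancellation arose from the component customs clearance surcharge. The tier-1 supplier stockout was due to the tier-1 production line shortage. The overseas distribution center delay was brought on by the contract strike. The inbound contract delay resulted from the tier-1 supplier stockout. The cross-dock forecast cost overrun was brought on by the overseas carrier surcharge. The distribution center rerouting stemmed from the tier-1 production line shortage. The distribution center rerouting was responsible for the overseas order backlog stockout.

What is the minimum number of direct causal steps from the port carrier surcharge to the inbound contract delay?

Shortest chain: the port carrier surcharge → the order backlog shortage → the overseas distribution center delay → the distribution center rerouting → the overseas order backlog stockout → the component customs clearance surcharge → the regional production line cancellation → the inbound contract delay.

7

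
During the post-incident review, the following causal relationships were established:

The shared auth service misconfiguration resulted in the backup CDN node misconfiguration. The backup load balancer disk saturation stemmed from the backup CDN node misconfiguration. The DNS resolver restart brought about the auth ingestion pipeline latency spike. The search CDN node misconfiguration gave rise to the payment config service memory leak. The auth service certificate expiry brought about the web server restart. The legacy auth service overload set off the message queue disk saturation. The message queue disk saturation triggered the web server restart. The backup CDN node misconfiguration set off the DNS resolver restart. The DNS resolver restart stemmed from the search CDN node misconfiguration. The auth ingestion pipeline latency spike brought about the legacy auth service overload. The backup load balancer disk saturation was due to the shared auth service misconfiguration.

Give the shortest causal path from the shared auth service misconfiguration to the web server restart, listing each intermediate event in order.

the shared auth service misconfiguration → the backup CDN node misconfiguration
the backup CDN node misconfiguration → the DNS resolver restart
the DNS resolver restart → the auth ingestion pipeline latency spike
the auth ingestion pipeline latency spike → the legacy auth service overload
the legacy auth service overload → the message queue disk saturation
the message queue disk saturation → the web server restart
Length: 6 steps.

the shared auth service misconfiguration → the backup CDN node misconfiguration → the DNS resolver restart → the auth ingestion pipeline latency spike → the legacy auth service overload → the message queue disk saturation → the web server restart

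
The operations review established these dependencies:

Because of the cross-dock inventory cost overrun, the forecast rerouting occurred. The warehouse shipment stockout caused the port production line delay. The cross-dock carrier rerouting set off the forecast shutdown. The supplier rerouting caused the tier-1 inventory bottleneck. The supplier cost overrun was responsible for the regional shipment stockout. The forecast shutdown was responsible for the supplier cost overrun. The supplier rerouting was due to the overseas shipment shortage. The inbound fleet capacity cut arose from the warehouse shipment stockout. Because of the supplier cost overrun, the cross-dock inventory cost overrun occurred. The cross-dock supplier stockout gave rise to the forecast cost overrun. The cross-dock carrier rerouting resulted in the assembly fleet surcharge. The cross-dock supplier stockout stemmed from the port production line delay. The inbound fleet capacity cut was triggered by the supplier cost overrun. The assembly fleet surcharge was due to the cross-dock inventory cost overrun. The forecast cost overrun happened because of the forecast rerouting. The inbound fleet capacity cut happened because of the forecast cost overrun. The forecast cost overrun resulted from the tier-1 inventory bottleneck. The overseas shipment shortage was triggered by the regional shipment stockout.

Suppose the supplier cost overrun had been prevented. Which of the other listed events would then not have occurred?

Downstream of the supplier cost overrun: the regional shipment stockout, the cross-dock inventory cost overrun, the forecast rerouting, the overseas shipment shortage, the supplier rerouting, the tier-1 inventory bottleneck, the forecast cost overrun, the assembly fleet surcharge, the inbound fleet capacity cut.
Of those, still caused via another path: the forecast cost overrun, the assembly fleet surcharge, the inbound fleet capacity cut.
The remainder have no surviving cause.

the cross-dock inventory cost overrun, the forecast rerouting, the overseas shipment shortage, the regional shipment stockout, the supplier rerouting, the tier-1 inventory bottleneck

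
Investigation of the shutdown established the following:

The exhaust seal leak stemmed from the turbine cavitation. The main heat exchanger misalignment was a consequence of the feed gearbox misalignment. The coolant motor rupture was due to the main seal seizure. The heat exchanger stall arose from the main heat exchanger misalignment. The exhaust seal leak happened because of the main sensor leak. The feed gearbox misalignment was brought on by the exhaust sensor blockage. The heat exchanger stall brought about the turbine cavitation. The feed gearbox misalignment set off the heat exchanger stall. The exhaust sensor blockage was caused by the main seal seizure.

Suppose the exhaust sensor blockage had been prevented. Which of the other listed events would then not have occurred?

Downstream of the exhaust sensor blockage: the feed gearbox misalignment, the main heat exchanger misalignment, the heat exchanger stall, the turbine cavitation, the exhaust seal leak.
Of those, still caused via another path: the exhaust seal leak.
The remainder have no surviving cause.

the feed gearbox misalignment, the heat exchanger stall, the main heat exchanger misalignment, the turbine cavitation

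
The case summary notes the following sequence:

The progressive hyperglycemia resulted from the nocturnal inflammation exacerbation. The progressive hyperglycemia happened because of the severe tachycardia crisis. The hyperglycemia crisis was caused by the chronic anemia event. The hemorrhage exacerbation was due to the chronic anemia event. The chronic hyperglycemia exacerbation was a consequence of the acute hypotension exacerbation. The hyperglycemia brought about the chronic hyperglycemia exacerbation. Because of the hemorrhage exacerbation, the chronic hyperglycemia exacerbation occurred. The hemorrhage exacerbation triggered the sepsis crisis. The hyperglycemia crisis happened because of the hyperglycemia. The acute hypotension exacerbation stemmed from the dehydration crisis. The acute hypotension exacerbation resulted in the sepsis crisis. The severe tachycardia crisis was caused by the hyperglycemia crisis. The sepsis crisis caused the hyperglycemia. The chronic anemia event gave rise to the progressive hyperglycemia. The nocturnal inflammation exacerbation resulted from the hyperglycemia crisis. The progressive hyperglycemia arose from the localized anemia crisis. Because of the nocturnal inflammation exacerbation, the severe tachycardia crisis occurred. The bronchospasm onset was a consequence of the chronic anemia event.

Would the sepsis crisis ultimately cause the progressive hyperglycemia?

There is a causal chain: the sepsis crisis → the hyperglycemia → the hyperglycemia crisis → the nocturnal inflammation exacerbation → the progressive hyperglycemia.

Yes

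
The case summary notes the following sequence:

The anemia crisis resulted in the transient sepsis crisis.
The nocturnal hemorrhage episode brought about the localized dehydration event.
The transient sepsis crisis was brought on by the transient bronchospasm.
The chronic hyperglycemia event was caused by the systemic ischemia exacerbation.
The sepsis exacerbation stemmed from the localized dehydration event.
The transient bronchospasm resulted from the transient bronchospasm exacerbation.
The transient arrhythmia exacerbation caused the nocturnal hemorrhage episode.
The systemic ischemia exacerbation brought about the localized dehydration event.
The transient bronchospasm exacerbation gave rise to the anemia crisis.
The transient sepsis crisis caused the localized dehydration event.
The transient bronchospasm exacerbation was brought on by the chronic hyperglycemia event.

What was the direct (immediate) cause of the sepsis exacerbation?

Upstream contributors include the transient arrhythmia exacerbation, the systemic ischemia exacerbation, the chronic hyperglycemia event, the transient bronchospasm exacerbation, the transient bronchospasm, the anemia crisis, the transient sepsis crisis, the nocturnal hemorrhage episode, but only the localized dehydration event feeds directly into the sepsis exacerbation.

the localized dehydration event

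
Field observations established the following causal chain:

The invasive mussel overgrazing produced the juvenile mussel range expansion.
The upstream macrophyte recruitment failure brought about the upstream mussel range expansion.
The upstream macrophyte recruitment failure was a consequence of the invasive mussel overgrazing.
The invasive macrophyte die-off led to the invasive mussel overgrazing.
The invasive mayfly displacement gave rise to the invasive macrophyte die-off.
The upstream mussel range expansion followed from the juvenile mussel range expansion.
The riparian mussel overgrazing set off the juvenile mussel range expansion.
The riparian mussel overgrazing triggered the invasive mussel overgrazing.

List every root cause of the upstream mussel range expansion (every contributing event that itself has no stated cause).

Tracing upstream from the upstream mussel range expansion: the upstream mussel range expansion ← the juvenile mussel range expansion ← the riparian mussel overgrazing.
A separate upstream branch: the upstream mussel range expansion ← the juvenile mussel range expansion ← the invasive mussel overgrazing ← the invasive macrophyte die-off ← the invasive mayfly displacement.
Each of those chain origins has no stated cause.

the invasive mayfly displacement, the riparian mussel overgrazing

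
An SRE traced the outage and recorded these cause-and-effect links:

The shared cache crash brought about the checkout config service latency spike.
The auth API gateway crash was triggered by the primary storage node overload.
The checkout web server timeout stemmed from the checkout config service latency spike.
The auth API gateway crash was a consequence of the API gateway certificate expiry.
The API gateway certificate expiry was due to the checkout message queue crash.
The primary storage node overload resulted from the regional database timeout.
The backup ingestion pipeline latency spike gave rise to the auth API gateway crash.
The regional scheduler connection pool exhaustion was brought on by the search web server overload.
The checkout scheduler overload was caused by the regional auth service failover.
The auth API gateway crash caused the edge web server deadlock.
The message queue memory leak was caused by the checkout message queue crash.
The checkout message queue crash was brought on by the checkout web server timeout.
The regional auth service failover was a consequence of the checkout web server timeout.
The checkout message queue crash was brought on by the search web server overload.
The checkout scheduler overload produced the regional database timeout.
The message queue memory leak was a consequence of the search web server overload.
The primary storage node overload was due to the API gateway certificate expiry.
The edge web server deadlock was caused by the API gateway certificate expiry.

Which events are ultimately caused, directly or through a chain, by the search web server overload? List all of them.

Direct effects: the regional scheduler connection pool exhaustion, the checkout message queue crash, the message queue memory leak.
2 steps out: the API gateway certificate expiry.
3 steps out: the primary storage node overload, the auth API gateway crash, the edge web server deadlock.
Not reachable from it: the backup ingestion pipeline latency spike, the shared cache crash, the checkout config service latency spike, the checkout web server timeout, the regional auth service failover, the checkout scheduler overload, the regional database timeout.

the API gateway certificate expiry, the auth API gateway crash, the checkout message queue crash, the edge web server deadlock, the message queue memory leak, the primary storage node overload, the regional scheduler connection pool exhaustion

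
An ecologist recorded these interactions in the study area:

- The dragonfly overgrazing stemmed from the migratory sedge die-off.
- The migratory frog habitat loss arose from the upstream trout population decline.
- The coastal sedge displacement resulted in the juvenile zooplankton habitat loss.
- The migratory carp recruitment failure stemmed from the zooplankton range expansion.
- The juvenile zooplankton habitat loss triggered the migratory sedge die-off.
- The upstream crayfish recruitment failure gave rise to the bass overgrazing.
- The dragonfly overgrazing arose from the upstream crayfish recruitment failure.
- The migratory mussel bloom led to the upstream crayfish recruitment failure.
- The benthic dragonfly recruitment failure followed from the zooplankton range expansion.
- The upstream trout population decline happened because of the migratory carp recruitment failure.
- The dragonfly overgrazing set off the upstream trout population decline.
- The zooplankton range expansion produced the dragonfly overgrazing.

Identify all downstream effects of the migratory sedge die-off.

Direct effects: the dragonfly overgrazing.
2 steps out: the upstream trout population decline.
3 steps out: the migratory frog habitat loss.
Not reachable from it: the migratory mussel bloom, the zooplankton range expansion, the migratory carp recruitment failure, the coastal sedge displacement, the benthic dragonfly recruitment failure, the juvenile zooplankton habitat loss, the upstream crayfish recruitment failure, the bass overgrazing.

the dragonfly overgrazing, the migratory frog habitat loss, the upstream trout population decline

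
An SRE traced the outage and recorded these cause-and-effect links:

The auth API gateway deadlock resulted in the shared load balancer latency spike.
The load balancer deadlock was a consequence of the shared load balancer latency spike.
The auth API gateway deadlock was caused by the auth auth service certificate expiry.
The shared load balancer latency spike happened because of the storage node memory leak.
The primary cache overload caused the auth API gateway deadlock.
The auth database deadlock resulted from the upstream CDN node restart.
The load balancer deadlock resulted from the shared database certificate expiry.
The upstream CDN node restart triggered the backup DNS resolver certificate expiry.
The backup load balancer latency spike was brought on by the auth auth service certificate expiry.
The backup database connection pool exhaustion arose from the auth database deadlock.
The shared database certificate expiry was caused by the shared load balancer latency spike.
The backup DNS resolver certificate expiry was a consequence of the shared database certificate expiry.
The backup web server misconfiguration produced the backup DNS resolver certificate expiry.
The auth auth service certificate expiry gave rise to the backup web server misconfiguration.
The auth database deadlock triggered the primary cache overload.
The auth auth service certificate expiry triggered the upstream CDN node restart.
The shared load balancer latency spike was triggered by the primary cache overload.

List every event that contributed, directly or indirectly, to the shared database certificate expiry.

the auth API gateway deadlock, the auth auth service certificate expiry, the auth database deadlock, the primary cache overload, the shared load balancer latency spike, the storage node memory leak, the upstream CDN node restart

Immediate cause of the shared database certificate expiry: the shared load balancer latency spike.
Further upstream: the auth auth service certificate expiry, the upstream CDN node restart, the auth database deadlock, the primary cache overload, the auth API gateway deadlock, the storage node memory leak.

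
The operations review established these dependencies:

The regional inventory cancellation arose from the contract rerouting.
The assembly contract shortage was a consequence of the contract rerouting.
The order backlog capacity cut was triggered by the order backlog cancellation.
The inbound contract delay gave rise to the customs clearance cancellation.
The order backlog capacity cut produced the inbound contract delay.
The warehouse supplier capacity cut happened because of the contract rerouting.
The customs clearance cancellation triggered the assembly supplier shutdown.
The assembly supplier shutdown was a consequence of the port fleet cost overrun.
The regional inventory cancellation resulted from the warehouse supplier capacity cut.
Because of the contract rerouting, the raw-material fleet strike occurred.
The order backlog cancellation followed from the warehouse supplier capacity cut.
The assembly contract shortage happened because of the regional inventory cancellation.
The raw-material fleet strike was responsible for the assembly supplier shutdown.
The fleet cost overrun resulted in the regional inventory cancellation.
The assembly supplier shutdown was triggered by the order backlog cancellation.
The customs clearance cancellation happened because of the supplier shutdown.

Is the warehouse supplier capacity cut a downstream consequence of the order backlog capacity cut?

The order backlog capacity cut leads to the inbound contract delay, the customs clearance cancellation, the assembly supplier shutdown; the warehouse supplier capacity cut is not among them.

No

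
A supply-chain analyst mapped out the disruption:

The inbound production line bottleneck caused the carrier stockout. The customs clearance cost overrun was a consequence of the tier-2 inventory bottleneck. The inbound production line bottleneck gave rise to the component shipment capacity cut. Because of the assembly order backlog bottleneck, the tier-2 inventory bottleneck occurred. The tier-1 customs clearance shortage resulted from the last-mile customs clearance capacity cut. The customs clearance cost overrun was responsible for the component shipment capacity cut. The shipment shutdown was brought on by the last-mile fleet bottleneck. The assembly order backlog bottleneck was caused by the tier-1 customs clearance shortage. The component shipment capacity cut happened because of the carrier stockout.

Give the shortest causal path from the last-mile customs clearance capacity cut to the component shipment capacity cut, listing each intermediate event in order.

the last-mile customs clearance capacity cut → the tier-1 customs clearance shortage
the tier-1 customs clearance shortage → the assembly order backlog bottleneck
the assembly order backlog bottleneck → the tier-2 inventory bottleneck
the tier-2 inventory bottleneck → the customs clearance cost overrun
the customs clearance cost overrun → the component shipment capacity cut
Length: 5 steps.

the last-mile customs clearance capacity cut → the tier-1 customs clearance shortage → the assembly order backlog bottleneck → the tier-2 inventory bottleneck → the customs clearance cost overrun → the component shipment capacity cut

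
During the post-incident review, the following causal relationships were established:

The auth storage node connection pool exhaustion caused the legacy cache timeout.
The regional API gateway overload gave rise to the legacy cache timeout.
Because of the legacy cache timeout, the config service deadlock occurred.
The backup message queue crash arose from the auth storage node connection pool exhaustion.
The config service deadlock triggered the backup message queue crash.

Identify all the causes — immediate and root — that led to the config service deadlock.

the auth storage node connection pool exhaustion, the legacy cache timeout, the regional API gateway overload

Immediate cause of the config service deadlock: the legacy cache timeout.
Further upstream: the auth storage node connection pool exhaustion, the regional API gateway overload.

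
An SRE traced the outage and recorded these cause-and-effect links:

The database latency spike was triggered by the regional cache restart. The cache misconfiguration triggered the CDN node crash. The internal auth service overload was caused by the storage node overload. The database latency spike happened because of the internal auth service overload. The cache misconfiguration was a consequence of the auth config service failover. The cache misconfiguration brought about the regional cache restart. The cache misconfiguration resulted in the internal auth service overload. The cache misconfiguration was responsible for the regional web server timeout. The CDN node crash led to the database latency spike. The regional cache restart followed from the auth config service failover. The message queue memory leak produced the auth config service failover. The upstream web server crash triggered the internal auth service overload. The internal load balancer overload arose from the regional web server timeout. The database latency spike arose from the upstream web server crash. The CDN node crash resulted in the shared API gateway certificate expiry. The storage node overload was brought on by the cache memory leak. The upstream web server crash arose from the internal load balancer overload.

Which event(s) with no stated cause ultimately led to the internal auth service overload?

the cache memory leak, the message queue memory leak

Tracing upstream from the internal auth service overload: the internal auth service overload ← the cache misconfiguration ← the auth config service failover ← the message queue memory leak.
A separate upstream branch: the internal auth service overload ← the storage node overload ← the cache memory leak.
Each of those chain origins has no stated cause.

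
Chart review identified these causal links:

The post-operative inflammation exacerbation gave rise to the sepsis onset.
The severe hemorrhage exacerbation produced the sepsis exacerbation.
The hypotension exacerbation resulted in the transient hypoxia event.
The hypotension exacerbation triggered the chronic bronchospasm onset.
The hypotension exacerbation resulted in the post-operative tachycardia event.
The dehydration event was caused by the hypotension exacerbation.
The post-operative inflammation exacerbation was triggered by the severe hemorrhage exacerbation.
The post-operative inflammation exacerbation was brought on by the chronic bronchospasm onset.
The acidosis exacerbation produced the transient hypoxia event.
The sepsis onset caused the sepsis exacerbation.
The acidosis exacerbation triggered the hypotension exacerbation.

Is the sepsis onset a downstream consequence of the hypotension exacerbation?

There is a causal chain: the hypotension exacerbation → the chronic bronchospasm onset → the post-operative inflammation exacerbation → the sepsis onset.

Yes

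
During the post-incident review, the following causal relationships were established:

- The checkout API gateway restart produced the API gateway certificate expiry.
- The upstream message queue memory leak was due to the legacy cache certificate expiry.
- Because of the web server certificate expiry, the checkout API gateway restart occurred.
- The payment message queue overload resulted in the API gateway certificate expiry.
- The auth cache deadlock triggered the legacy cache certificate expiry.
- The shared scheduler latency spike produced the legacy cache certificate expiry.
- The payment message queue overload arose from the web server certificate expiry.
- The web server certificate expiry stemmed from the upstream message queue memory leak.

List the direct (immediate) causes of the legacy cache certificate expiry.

the auth cache deadlock, the shared scheduler latency spike

the auth cache deadlock, the shared scheduler latency spike → the legacy cache certificate expiry with nothing further upstream stated.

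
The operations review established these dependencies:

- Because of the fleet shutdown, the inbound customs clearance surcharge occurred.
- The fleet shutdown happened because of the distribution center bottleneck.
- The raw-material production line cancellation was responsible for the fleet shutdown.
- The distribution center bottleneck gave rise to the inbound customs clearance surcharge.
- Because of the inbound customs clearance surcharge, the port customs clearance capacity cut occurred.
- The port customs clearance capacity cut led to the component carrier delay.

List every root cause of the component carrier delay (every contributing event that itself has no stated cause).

Tracing upstream from the component carrier delay: the component carrier delay ← the port customs clearance capacity cut ← the inbound customs clearance surcharge ← the distribution center bottleneck.
A separate upstream branch: the component carrier delay ← the port customs clearance capacity cut ← the inbound customs clearance surcharge ← the fleet shutdown ← the raw-material production line cancellation.
Each of those chain origins has no stated cause.

the distribution center bottleneck, the raw-material production line cancellation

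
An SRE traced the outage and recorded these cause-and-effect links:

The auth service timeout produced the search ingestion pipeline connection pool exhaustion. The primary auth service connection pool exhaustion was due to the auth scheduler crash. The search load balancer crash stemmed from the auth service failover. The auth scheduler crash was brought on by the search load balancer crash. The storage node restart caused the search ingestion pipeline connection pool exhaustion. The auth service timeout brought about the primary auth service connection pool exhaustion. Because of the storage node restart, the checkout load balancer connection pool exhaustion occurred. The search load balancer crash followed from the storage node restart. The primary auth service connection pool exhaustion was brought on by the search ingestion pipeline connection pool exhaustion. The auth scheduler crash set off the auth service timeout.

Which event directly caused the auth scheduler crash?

the search load balancer crash

Upstream contributors include the storage node restart, the auth service failover, but only the search load balancer crash feeds directly into the auth scheduler crash.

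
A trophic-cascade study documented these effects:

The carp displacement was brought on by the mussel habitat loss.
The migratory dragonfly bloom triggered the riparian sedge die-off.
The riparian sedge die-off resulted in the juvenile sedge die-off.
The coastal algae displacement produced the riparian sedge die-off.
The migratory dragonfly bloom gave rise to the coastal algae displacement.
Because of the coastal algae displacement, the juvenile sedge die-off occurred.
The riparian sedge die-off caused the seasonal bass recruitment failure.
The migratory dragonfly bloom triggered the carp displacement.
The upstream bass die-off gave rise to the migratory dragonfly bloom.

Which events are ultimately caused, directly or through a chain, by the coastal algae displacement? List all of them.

Direct effects: the riparian sedge die-off, the juvenile sedge die-off.
2 steps out: the seasonal bass recruitment failure.
Not reachable from it: the upstream bass die-off, the migratory dragonfly bloom, the mussel habitat loss, the carp displacement.

the juvenile sedge die-off, the riparian sedge die-off, the seasonal bass recruitment failure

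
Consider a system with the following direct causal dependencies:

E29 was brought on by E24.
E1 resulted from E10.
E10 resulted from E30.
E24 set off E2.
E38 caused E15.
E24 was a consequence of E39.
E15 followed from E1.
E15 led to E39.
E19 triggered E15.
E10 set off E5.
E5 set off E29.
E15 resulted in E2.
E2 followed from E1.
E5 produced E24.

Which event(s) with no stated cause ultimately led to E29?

E19, E30, E38

Tracing upstream from E29: E29 ← E5 ← E10 ← E30.
A separate upstream branch: E29 ← E24 ← E39 ← E15 ← E38.
A separate upstream branch: E29 ← E24 ← E39 ← E15 ← E19.
Each of those chain origins has no stated cause.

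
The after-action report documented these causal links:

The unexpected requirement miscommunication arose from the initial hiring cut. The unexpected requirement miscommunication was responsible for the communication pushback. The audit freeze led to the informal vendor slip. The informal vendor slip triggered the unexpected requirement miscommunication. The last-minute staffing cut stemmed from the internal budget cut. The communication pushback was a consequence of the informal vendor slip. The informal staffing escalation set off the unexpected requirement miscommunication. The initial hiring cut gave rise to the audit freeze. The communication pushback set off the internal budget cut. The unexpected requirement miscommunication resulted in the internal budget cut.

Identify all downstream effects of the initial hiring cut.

Direct effects: the audit freeze, the unexpected requirement miscommunication.
2 steps out: the informal vendor slip, the communication pushback, the internal budget cut.
3 steps out: the last-minute staffing cut.
Not reachable from it: the informal staffing escalation.

the audit freeze, the communication pushback, the informal vendor slip, the internal budget cut, the last-minute staffing cut, the unexpected requirement miscommunication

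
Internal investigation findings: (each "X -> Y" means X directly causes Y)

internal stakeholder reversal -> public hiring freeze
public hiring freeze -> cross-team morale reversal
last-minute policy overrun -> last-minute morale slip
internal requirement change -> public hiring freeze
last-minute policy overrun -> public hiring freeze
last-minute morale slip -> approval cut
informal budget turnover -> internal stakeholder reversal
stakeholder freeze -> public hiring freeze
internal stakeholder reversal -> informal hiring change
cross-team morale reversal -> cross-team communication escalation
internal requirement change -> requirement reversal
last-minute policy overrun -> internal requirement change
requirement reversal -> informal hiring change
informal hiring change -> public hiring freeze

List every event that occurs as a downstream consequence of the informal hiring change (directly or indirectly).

Direct effects: the public hiring freeze.
2 steps out: the cross-team morale reversal.
3 steps out: the cross-team communication escalation.
Not reachable from it: the last-minute policy overrun, the informal budget turnover, the last-minute morale slip, the internal stakeholder reversal, the internal requirement change, the requirement reversal, the stakeholder freeze, the approval cut.

the cross-team communication escalation, the cross-team morale reversal, the public hiring freeze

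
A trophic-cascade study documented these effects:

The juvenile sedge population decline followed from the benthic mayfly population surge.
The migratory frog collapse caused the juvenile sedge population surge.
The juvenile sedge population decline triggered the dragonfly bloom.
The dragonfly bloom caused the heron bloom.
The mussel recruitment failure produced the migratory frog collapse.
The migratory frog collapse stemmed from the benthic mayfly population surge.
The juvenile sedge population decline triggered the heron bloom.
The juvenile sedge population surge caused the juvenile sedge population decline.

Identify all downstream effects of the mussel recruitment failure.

the dragonfly bloom, the heron bloom, the juvenile sedge population decline, the juvenile sedge population surge, the migratory frog collapse

Direct effects: the migratory frog collapse.
2 steps out: the juvenile sedge population surge.
3 steps out: the juvenile sedge population decline.
4 steps out: the dragonfly bloom, the heron bloom.
Not reachable from it: the benthic mayfly population surge.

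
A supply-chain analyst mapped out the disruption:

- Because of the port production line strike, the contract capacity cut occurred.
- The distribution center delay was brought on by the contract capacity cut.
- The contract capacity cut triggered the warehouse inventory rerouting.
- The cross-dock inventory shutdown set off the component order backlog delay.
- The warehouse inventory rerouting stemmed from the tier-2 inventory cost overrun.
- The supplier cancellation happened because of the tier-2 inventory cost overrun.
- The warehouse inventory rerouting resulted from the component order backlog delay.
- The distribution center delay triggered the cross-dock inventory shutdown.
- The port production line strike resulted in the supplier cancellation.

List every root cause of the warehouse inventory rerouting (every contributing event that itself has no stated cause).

the port production line strike, the tier-2 inventory cost overrun

Tracing upstream from the warehouse inventory rerouting: the warehouse inventory rerouting ← the tier-2 inventory cost overrun.
A separate upstream branch: the warehouse inventory rerouting ← the contract capacity cut ← the port production line strike.
Each of those chain origins has no stated cause.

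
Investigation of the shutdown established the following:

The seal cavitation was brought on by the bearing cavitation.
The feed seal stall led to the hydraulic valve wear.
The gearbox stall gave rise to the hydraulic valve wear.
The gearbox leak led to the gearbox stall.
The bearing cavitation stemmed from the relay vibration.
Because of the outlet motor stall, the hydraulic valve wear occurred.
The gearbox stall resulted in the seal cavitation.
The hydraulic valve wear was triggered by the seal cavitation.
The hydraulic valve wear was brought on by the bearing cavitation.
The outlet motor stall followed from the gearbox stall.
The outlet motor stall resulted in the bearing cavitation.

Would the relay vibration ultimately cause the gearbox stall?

The relay vibration leads to the bearing cavitation, the seal cavitation, the hydraulic valve wear; the gearbox stall is not among them.

No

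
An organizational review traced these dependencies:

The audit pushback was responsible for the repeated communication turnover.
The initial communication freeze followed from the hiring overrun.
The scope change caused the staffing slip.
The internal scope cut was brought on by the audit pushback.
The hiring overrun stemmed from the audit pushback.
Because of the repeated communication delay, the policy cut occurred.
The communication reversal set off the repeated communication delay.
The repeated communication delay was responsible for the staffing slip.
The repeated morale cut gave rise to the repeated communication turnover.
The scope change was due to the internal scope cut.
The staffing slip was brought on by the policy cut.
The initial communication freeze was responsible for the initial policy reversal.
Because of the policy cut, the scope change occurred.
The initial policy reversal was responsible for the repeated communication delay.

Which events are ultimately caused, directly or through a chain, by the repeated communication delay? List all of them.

Direct effects: the policy cut, the staffing slip.
2 steps out: the scope change.
Not reachable from it: the repeated morale cut, the audit pushback, the repeated communication turnover, the internal scope cut, the communication reversal, the hiring overrun, the initial communication freeze, the initial policy reversal.

the policy cut, the scope change, the staffing slip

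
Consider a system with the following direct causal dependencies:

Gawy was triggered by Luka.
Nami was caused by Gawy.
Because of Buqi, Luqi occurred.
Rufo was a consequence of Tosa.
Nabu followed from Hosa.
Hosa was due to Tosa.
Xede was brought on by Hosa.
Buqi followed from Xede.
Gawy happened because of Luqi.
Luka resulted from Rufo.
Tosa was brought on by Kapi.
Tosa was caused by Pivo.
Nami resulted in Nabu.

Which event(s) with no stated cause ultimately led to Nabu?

Kapi, Pivo

Tracing upstream from Nabu: Nabu ← Hosa ← Tosa ← Kapi.
A separate upstream branch: Nabu ← Hosa ← Tosa ← Pivo.
Each of those chain origins has no stated cause.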